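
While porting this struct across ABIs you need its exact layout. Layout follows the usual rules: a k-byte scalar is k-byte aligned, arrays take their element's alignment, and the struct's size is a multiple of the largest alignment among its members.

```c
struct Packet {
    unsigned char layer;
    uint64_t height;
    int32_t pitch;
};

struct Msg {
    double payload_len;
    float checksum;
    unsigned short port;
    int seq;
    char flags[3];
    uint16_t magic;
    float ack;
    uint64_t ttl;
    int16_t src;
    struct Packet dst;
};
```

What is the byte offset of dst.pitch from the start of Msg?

Packet: layer at 0 (size 1, align 1) → ends 1; pad 7 to align 8 for height; height at 8 (size 8, align 8) → ends 16; pitch at 16 (size 4, align 4) → ends 20; tail pad 4 to reach multiple of 8; total 24 bytes, alignment 8
payload_len at 0 (size 8, align 8) → ends 8
checksum at 8 (size 4, align 4) → ends 12
port at 12 (size 2, align 2) → ends 14
pad 2 to align 4 for seq
seq at 16 (size 4, align 4) → ends 20
flags at 20 (size 3, align 1) → ends 23
pad 1 to align 2 for magic
magic at 24 (size 2, align 2) → ends 26
pad 2 to align 4 for ack
ack at 28 (size 4, align 4) → ends 32
ttl at 32 (size 8, align 8) → ends 40
src at 40 (size 2, align 2) → ends 42
pad 6 to align 8 for dst
dst at 48 (size 24, align 8) → ends 72
within Packet: pitch at 16
48 + 16 = 64

64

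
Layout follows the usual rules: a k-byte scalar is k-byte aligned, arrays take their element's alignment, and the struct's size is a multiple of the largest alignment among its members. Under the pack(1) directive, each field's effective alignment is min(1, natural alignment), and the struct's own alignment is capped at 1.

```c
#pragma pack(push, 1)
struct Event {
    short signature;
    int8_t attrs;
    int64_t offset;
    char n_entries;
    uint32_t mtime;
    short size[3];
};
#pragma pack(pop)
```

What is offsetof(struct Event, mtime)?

@0: signature [2B, align 1] → 2
@2: attrs [1B, align 1] → 3
@3: offset [8B, align 1] → 11
@11: n_entries [1B, align 1] → 12
@12: mtime [4B, align 1] → 16

12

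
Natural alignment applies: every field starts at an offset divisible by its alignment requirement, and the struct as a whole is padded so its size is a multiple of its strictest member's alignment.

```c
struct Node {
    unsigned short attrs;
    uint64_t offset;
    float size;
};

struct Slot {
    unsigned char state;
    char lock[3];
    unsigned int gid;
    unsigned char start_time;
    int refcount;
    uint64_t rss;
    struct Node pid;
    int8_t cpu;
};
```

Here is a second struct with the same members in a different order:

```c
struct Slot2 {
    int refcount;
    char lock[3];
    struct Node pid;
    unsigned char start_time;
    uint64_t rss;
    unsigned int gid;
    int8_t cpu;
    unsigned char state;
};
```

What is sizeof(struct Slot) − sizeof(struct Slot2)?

0

Node: @0: attrs [2B, align 2] → 2; +6 pad (align 8); @8: offset [8B, align 8] → 16; @16: size [4B, align 4] → 20; +4 tail pad (align 8); size 24, align 8
@0: state [1B, align 1] → 1
@1: lock [3B, align 1] → 4
@4: gid [4B, align 4] → 8
@8: start_time [1B, align 1] → 9
+3 pad (align 4)
@12: refcount [4B, align 4] → 16
@16: rss [8B, align 8] → 24
@24: pid [24B, align 8] → 48
@48: cpu [1B, align 1] → 49
+7 tail pad (align 8)
size 56, align 8
— Slot2 —
@0: refcount [4B, align 4] → 4
@4: lock [3B, align 1] → 7
+1 pad (align 8)
@8: pid [24B, align 8] → 32
@32: start_time [1B, align 1] → 33
+7 pad (align 8)
@40: rss [8B, align 8] → 48
@48: gid [4B, align 4] → 52
@52: cpu [1B, align 1] → 53
@53: state [1B, align 1] → 54
+2 tail pad (align 8)
size 56, align 8
56 − 56 = 0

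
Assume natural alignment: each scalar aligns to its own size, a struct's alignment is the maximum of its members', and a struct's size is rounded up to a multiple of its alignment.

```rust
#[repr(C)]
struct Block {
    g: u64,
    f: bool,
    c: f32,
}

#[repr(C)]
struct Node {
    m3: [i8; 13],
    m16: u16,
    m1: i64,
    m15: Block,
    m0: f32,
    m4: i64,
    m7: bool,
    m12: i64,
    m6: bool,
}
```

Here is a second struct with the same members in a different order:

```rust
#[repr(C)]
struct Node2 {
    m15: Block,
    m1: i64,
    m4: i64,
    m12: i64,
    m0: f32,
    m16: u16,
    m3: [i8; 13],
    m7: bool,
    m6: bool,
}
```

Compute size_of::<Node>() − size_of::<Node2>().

16

Block: g at 0 (size 8, align 8) → ends 8; f at 8 (size 1, align 1) → ends 9; pad 3 to align 4 for c; c at 12 (size 4, align 4) → ends 16; total 16 bytes, alignment 8
m3 at 0 (size 13, align 1) → ends 13
pad 1 to align 2 for m16
m16 at 14 (size 2, align 2) → ends 16
m1 at 16 (size 8, align 8) → ends 24
m15 at 24 (size 16, align 8) → ends 40
m0 at 40 (size 4, align 4) → ends 44
pad 4 to align 8 for m4
m4 at 48 (size 8, align 8) → ends 56
m7 at 56 (size 1, align 1) → ends 57
pad 7 to align 8 for m12
m12 at 64 (size 8, align 8) → ends 72
m6 at 72 (size 1, align 1) → ends 73
tail pad 7 to reach multiple of 8
total 80 bytes, alignment 8
— Node2 —
m15 at 0 (size 16, align 8) → ends 16
m1 at 16 (size 8, align 8) → ends 24
m4 at 24 (size 8, align 8) → ends 32
m12 at 32 (size 8, align 8) → ends 40
m0 at 40 (size 4, align 4) → ends 44
m16 at 44 (size 2, align 2) → ends 46
m3 at 46 (size 13, align 1) → ends 59
m7 at 59 (size 1, align 1) → ends 60
m6 at 60 (size 1, align 1) → ends 61
tail pad 3 to reach multiple of 8
total 64 bytes, alignment 8
80 − 64 = 16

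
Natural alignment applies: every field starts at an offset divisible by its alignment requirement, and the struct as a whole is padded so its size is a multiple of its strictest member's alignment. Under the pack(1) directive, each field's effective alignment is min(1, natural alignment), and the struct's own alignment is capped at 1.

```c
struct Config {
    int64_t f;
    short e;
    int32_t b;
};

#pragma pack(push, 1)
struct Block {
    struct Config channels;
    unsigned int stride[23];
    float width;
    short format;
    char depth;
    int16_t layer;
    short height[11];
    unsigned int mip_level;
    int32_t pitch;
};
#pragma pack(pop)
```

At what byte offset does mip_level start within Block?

139

Config: @0: f [8B, align 8] → 8; @8: e [2B, align 2] → 10; +2 pad (align 4); @12: b [4B, align 4] → 16; size 16, align 8
@0: channels [16B, align 1] → 16
@16: stride [92B, align 1] → 108
@108: width [4B, align 1] → 112
@112: format [2B, align 1] → 114
@114: depth [1B, align 1] → 115
@115: layer [2B, align 1] → 117
@117: height [22B, align 1] → 139
@139: mip_level [4B, align 1] → 143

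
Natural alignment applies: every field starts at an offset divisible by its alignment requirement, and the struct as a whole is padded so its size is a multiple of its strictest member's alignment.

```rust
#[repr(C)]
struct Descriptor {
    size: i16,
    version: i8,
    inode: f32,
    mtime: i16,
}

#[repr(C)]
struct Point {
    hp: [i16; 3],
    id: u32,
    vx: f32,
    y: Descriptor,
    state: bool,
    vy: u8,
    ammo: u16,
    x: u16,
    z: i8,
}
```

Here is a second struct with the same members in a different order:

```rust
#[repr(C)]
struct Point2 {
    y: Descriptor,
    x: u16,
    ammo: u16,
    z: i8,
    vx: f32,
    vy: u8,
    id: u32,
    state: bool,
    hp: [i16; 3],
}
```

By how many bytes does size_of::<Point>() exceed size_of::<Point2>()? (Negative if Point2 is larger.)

-4

Descriptor: size at 0 (size 2, align 2) → ends 2; version at 2 (size 1, align 1) → ends 3; pad 1 to align 4 for inode; inode at 4 (size 4, align 4) → ends 8; mtime at 8 (size 2, align 2) → ends 10; tail pad 2 to reach multiple of 4; total 12 bytes, alignment 4
hp at 0 (size 6, align 2) → ends 6
pad 2 to align 4 for id
id at 8 (size 4, align 4) → ends 12
vx at 12 (size 4, align 4) → ends 16
y at 16 (size 12, align 4) → ends 28
state at 28 (size 1, align 1) → ends 29
vy at 29 (size 1, align 1) → ends 30
ammo at 30 (size 2, align 2) → ends 32
x at 32 (size 2, align 2) → ends 34
z at 34 (size 1, align 1) → ends 35
tail pad 1 to reach multiple of 4
total 36 bytes, alignment 4
— Point2 —
y at 0 (size 12, align 4) → ends 12
x at 12 (size 2, align 2) → ends 14
ammo at 14 (size 2, align 2) → ends 16
z at 16 (size 1, align 1) → ends 17
pad 3 to align 4 for vx
vx at 20 (size 4, align 4) → ends 24
vy at 24 (size 1, align 1) → ends 25
pad 3 to align 4 for id
id at 28 (size 4, align 4) → ends 32
state at 32 (size 1, align 1) → ends 33
pad 1 to align 2 for hp
hp at 34 (size 6, align 2) → ends 40
total 40 bytes, alignment 4
36 − 40 = -4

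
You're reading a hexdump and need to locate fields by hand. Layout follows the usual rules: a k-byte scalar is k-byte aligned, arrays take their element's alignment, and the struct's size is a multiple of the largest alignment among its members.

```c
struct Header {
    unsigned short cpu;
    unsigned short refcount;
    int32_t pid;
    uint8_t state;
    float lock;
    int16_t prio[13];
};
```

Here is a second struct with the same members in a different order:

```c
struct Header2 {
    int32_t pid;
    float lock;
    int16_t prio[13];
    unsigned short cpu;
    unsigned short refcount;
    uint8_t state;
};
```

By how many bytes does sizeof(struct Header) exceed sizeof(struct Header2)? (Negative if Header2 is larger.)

4

cpu at 0 (size 2, align 2) → ends 2
refcount at 2 (size 2, align 2) → ends 4
pid at 4 (size 4, align 4) → ends 8
state at 8 (size 1, align 1) → ends 9
pad 3 to align 4 for lock
lock at 12 (size 4, align 4) → ends 16
prio at 16 (size 26, align 2) → ends 42
tail pad 2 to reach multiple of 4
total 44 bytes, alignment 4
— Header2 —
pid at 0 (size 4, align 4) → ends 4
lock at 4 (size 4, align 4) → ends 8
prio at 8 (size 26, align 2) → ends 34
cpu at 34 (size 2, align 2) → ends 36
refcount at 36 (size 2, align 2) → ends 38
state at 38 (size 1, align 1) → ends 39
tail pad 1 to reach multiple of 4
total 40 bytes, alignment 4
44 − 40 = 4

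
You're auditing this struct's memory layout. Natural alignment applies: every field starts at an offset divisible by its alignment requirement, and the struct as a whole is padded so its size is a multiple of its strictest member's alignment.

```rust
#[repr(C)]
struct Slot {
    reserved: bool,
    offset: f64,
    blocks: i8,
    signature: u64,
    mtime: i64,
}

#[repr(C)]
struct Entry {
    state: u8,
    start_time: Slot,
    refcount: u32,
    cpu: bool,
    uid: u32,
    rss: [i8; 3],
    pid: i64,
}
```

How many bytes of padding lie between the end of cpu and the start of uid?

Slot: reserved at 0 (size 1, align 1) → ends 1; pad 7 to align 8 for offset; offset at 8 (size 8, align 8) → ends 16; blocks at 16 (size 1, align 1) → ends 17; pad 7 to align 8 for signature; signature at 24 (size 8, align 8) → ends 32; mtime at 32 (size 8, align 8) → ends 40; total 40 bytes, alignment 8
state at 0 (size 1, align 1) → ends 1
pad 7 to align 8 for start_time
start_time at 8 (size 40, align 8) → ends 48
refcount at 48 (size 4, align 4) → ends 52
cpu at 52 (size 1, align 1) → ends 53
pad 3 to align 4 for uid
uid at 56 (size 4, align 4) → ends 60

3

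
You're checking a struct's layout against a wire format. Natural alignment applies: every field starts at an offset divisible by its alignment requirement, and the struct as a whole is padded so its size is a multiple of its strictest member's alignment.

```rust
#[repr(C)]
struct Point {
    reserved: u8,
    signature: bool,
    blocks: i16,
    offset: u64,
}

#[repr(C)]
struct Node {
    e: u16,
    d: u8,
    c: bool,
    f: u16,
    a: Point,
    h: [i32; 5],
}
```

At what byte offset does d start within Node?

Point: @0: reserved [1B, align 1] → 1; @1: signature [1B, align 1] → 2; @2: blocks [2B, align 2] → 4; +4 pad (align 8); @8: offset [8B, align 8] → 16; size 16, align 8
@0: e [2B, align 2] → 2
@2: d [1B, align 1] → 3

2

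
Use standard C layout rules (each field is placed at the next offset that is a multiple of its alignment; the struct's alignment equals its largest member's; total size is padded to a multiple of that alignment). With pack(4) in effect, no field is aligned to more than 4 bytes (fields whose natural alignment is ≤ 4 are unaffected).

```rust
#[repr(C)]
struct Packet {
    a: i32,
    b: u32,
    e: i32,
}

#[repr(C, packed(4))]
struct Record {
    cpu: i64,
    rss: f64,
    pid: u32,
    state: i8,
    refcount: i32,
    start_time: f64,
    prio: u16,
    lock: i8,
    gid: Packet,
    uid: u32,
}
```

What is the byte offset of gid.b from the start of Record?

44

Packet: 0..4  a  (4B, 4-aligned); 4..8  b  (4B, 4-aligned); 8..12  e  (4B, 4-aligned); sizeof = 12, alignof = 4
0..8  cpu  (8B, 4-aligned)
8..16  rss  (8B, 4-aligned)
16..20  pid  (4B, 4-aligned)
20..21  state  (1B, 1-aligned)
21..24  -- padding (3B)
24..28  refcount  (4B, 4-aligned)
28..36  start_time  (8B, 4-aligned)
36..38  prio  (2B, 2-aligned)
38..39  lock  (1B, 1-aligned)
39..40  -- padding (1B)
40..52  gid  (12B, 4-aligned)
within Packet: b at 4
40 + 4 = 44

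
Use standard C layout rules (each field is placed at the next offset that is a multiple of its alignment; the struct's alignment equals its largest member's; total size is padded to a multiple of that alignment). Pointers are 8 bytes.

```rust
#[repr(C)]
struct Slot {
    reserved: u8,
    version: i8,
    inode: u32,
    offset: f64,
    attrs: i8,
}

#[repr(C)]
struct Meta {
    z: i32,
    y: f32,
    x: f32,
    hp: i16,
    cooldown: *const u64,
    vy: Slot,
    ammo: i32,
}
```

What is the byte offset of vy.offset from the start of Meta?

Slot: 0..1  reserved  (1B, 1-aligned); 1..2  version  (1B, 1-aligned); 2..4  -- padding (2B); 4..8  inode  (4B, 4-aligned); 8..16  offset  (8B, 8-aligned); 16..17  attrs  (1B, 1-aligned); 17..24  -- tail padding (7B); sizeof = 24, alignof = 8
0..4  z  (4B, 4-aligned)
4..8  y  (4B, 4-aligned)
8..12  x  (4B, 4-aligned)
12..14  hp  (2B, 2-aligned)
14..16  -- padding (2B)
16..24  cooldown  (8B, 8-aligned)
24..48  vy  (24B, 8-aligned)
within Slot: offset at 8
24 + 8 = 32

32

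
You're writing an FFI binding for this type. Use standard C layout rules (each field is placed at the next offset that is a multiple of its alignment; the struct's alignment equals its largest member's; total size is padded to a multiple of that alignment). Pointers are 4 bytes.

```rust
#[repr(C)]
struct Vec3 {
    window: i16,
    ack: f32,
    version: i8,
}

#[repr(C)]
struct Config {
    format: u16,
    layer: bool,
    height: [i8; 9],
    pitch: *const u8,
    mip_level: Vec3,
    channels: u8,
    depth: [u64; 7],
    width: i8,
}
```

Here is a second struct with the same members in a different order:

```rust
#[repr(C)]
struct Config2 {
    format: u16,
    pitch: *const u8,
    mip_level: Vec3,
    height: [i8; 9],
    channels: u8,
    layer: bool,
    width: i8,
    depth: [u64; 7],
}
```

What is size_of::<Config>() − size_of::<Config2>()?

8

Vec3: 0..2  window  (2B, 2-aligned); 2..4  -- padding (2B); 4..8  ack  (4B, 4-aligned); 8..9  version  (1B, 1-aligned); 9..12  -- tail padding (3B); sizeof = 12, alignof = 4
0..2  format  (2B, 2-aligned)
2..3  layer  (1B, 1-aligned)
3..12  height  (9B, 1-aligned)
12..16  pitch  (4B, 4-aligned)
16..28  mip_level  (12B, 4-aligned)
28..29  channels  (1B, 1-aligned)
29..32  -- padding (3B)
32..88  depth  (56B, 8-aligned)
88..89  width  (1B, 1-aligned)
89..96  -- tail padding (7B)
sizeof = 96, alignof = 8
— Config2 —
0..2  format  (2B, 2-aligned)
2..4  -- padding (2B)
4..8  pitch  (4B, 4-aligned)
8..20  mip_level  (12B, 4-aligned)
20..29  height  (9B, 1-aligned)
29..30  channels  (1B, 1-aligned)
30..31  layer  (1B, 1-aligned)
31..32  width  (1B, 1-aligned)
32..88  depth  (56B, 8-aligned)
sizeof = 88, alignof = 8
96 − 88 = 8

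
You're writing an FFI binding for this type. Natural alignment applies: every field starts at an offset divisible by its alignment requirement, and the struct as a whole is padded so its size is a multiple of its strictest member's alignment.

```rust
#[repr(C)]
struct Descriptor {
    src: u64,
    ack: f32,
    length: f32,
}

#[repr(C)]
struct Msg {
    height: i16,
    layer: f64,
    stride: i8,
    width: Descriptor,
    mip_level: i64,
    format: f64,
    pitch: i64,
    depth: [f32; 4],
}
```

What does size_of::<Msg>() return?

Descriptor: src at 0 (size 8, align 8) → ends 8; ack at 8 (size 4, align 4) → ends 12; length at 12 (size 4, align 4) → ends 16; total 16 bytes, alignment 8
height at 0 (size 2, align 2) → ends 2
pad 6 to align 8 for layer
layer at 8 (size 8, align 8) → ends 16
stride at 16 (size 1, align 1) → ends 17
pad 7 to align 8 for width
width at 24 (size 16, align 8) → ends 40
mip_level at 40 (size 8, align 8) → ends 48
format at 48 (size 8, align 8) → ends 56
pitch at 56 (size 8, align 8) → ends 64
depth at 64 (size 16, align 4) → ends 80
total 80 bytes, alignment 8

80 bytes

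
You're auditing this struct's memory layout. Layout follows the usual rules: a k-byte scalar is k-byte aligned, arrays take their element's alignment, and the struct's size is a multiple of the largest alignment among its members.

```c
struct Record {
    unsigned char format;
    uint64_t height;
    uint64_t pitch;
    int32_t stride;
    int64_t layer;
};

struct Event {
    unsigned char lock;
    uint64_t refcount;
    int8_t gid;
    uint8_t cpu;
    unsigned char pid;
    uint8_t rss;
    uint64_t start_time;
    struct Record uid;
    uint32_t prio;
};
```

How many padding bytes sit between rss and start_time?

4

Record: format at 0 (size 1, align 1) → ends 1; pad 7 to align 8 for height; height at 8 (size 8, align 8) → ends 16; pitch at 16 (size 8, align 8) → ends 24; stride at 24 (size 4, align 4) → ends 28; pad 4 to align 8 for layer; layer at 32 (size 8, align 8) → ends 40; total 40 bytes, alignment 8
lock at 0 (size 1, align 1) → ends 1
pad 7 to align 8 for refcount
refcount at 8 (size 8, align 8) → ends 16
gid at 16 (size 1, align 1) → ends 17
cpu at 17 (size 1, align 1) → ends 18
pid at 18 (size 1, align 1) → ends 19
rss at 19 (size 1, align 1) → ends 20
pad 4 to align 8 for start_time
start_time at 24 (size 8, align 8) → ends 32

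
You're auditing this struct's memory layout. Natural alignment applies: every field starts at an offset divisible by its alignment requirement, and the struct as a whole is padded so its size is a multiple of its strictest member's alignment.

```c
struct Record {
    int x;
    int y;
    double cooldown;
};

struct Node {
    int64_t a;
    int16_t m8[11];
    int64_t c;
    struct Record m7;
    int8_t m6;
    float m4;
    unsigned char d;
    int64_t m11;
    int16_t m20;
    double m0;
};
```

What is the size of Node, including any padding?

96

Record: 0..4  x  (4B, 4-aligned); 4..8  y  (4B, 4-aligned); 8..16  cooldown  (8B, 8-aligned); sizeof = 16, alignof = 8
0..8  a  (8B, 8-aligned)
8..30  m8  (22B, 2-aligned)
30..32  -- padding (2B)
32..40  c  (8B, 8-aligned)
40..56  m7  (16B, 8-aligned)
56..57  m6  (1B, 1-aligned)
57..60  -- padding (3B)
60..64  m4  (4B, 4-aligned)
64..65  d  (1B, 1-aligned)
65..72  -- padding (7B)
72..80  m11  (8B, 8-aligned)
80..82  m20  (2B, 2-aligned)
82..88  -- padding (6B)
88..96  m0  (8B, 8-aligned)
sizeof = 96, alignof = 8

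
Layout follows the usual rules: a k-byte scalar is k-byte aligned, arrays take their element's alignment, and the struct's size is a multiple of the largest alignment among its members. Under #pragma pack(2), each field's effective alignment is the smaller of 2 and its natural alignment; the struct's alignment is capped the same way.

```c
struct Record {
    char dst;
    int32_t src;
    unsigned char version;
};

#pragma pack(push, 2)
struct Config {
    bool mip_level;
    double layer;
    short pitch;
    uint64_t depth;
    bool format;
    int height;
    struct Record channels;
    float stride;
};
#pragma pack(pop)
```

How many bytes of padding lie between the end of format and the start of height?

1

Record: @0: dst [1B, align 1] → 1; +3 pad (align 4); @4: src [4B, align 4] → 8; @8: version [1B, align 1] → 9; +3 tail pad (align 4); size 12, align 4
@0: mip_level [1B, align 1] → 1
+1 pad (align 2)
@2: layer [8B, align 2] → 10
@10: pitch [2B, align 2] → 12
@12: depth [8B, align 2] → 20
@20: format [1B, align 1] → 21
+1 pad (align 2)
@22: height [4B, align 2] → 26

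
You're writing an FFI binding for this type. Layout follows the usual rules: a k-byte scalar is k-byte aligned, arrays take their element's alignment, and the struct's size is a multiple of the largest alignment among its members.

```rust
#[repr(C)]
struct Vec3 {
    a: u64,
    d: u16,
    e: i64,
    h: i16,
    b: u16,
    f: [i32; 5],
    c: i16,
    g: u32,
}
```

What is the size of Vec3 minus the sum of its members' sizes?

0..8  a  (8B, 8-aligned)
8..10  d  (2B, 2-aligned)
10..16  -- padding (6B)
16..24  e  (8B, 8-aligned)
24..26  h  (2B, 2-aligned)
26..28  b  (2B, 2-aligned)
28..48  f  (20B, 4-aligned)
48..50  c  (2B, 2-aligned)
50..52  -- padding (2B)
52..56  g  (4B, 4-aligned)
sizeof = 56, alignof = 8
data bytes 48, size 56 → padding 8

8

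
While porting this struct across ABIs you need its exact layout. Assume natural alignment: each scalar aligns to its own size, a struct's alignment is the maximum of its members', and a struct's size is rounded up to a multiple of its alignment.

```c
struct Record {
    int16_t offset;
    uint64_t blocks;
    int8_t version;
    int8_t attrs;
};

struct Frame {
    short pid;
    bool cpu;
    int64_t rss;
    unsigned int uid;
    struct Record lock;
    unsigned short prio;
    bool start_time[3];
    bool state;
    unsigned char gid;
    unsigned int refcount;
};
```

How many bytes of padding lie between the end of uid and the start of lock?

Record: 0..2  offset  (2B, 2-aligned); 2..8  -- padding (6B); 8..16  blocks  (8B, 8-aligned); 16..17  version  (1B, 1-aligned); 17..18  attrs  (1B, 1-aligned); 18..24  -- tail padding (6B); sizeof = 24, alignof = 8
0..2  pid  (2B, 2-aligned)
2..3  cpu  (1B, 1-aligned)
3..8  -- padding (5B)
8..16  rss  (8B, 8-aligned)
16..20  uid  (4B, 4-aligned)
20..24  -- padding (4B)
24..48  lock  (24B, 8-aligned)

4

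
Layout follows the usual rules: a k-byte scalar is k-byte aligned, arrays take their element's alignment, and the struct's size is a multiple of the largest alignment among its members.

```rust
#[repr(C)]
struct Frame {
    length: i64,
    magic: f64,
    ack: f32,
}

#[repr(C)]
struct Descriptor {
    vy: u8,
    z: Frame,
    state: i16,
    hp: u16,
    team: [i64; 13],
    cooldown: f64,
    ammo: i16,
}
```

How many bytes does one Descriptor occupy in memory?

Frame: length at 0 (size 8, align 8) → ends 8; magic at 8 (size 8, align 8) → ends 16; ack at 16 (size 4, align 4) → ends 20; tail pad 4 to reach multiple of 8; total 24 bytes, alignment 8
vy at 0 (size 1, align 1) → ends 1
pad 7 to align 8 for z
z at 8 (size 24, align 8) → ends 32
state at 32 (size 2, align 2) → ends 34
hp at 34 (size 2, align 2) → ends 36
pad 4 to align 8 for team
team at 40 (size 104, align 8) → ends 144
cooldown at 144 (size 8, align 8) → ends 152
ammo at 152 (size 2, align 2) → ends 154
tail pad 6 to reach multiple of 8
total 160 bytes, alignment 8

160 bytes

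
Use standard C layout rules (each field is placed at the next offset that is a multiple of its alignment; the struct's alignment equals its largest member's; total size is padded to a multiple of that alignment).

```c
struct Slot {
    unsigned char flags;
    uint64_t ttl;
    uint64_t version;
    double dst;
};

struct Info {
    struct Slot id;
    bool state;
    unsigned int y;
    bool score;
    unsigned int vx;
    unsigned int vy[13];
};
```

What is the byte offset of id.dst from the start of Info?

24

Slot: 0..1  flags  (1B, 1-aligned); 1..8  -- padding (7B); 8..16  ttl  (8B, 8-aligned); 16..24  version  (8B, 8-aligned); 24..32  dst  (8B, 8-aligned); sizeof = 32, alignof = 8
0..32  id  (32B, 8-aligned)
within Slot: dst at 24
0 + 24 = 24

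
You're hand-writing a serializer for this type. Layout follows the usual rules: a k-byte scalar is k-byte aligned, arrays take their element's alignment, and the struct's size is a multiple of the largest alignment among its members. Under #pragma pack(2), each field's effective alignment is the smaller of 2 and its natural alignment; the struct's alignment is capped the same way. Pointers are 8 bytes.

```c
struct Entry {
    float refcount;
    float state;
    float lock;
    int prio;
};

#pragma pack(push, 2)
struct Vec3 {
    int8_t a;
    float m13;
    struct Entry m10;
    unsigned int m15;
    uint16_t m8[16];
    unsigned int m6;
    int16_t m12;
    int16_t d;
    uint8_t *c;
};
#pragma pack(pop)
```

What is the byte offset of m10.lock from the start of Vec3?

14

Entry: 0..4  refcount  (4B, 4-aligned); 4..8  state  (4B, 4-aligned); 8..12  lock  (4B, 4-aligned); 12..16  prio  (4B, 4-aligned); sizeof = 16, alignof = 4
0..1  a  (1B, 1-aligned)
1..2  -- padding (1B)
2..6  m13  (4B, 2-aligned)
6..22  m10  (16B, 2-aligned)
within Entry: lock at 8
6 + 8 = 14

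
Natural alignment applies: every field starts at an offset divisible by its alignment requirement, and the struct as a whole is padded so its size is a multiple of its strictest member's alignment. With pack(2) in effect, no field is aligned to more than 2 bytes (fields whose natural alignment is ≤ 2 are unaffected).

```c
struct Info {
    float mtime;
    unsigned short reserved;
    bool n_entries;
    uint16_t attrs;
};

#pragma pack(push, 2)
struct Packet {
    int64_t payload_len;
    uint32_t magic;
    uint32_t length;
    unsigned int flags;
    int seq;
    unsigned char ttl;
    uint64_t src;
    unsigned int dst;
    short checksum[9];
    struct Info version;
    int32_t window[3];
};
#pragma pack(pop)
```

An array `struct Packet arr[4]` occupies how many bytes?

Info: mtime at 0 (size 4, align 4) → ends 4; reserved at 4 (size 2, align 2) → ends 6; n_entries at 6 (size 1, align 1) → ends 7; pad 1 to align 2 for attrs; attrs at 8 (size 2, align 2) → ends 10; tail pad 2 to reach multiple of 4; total 12 bytes, alignment 4
payload_len at 0 (size 8, align 2) → ends 8
magic at 8 (size 4, align 2) → ends 12
length at 12 (size 4, align 2) → ends 16
flags at 16 (size 4, align 2) → ends 20
seq at 20 (size 4, align 2) → ends 24
ttl at 24 (size 1, align 1) → ends 25
pad 1 to align 2 for src
src at 26 (size 8, align 2) → ends 34
dst at 34 (size 4, align 2) → ends 38
checksum at 38 (size 18, align 2) → ends 56
version at 56 (size 12, align 2) → ends 68
window at 68 (size 12, align 2) → ends 80
total 80 bytes, alignment 2
array of 4: 4 × 80 = 320

320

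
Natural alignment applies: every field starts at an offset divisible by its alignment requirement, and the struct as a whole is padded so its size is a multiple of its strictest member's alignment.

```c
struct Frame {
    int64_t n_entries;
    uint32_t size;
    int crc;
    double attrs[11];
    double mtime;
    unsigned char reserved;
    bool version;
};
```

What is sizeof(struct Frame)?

120

0..8  n_entries  (8B, 8-aligned)
8..12  size  (4B, 4-aligned)
12..16  crc  (4B, 4-aligned)
16..104  attrs  (88B, 8-aligned)
104..112  mtime  (8B, 8-aligned)
112..113  reserved  (1B, 1-aligned)
113..114  version  (1B, 1-aligned)
114..120  -- tail padding (6B)
sizeof = 120, alignof = 8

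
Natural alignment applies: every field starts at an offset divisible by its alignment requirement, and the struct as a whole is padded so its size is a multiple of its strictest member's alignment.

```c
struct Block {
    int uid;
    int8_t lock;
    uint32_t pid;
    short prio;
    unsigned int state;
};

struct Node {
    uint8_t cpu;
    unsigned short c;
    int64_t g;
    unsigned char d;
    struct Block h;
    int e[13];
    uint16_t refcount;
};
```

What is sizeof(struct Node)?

96 bytes

Block: uid at 0 (size 4, align 4) → ends 4; lock at 4 (size 1, align 1) → ends 5; pad 3 to align 4 for pid; pid at 8 (size 4, align 4) → ends 12; prio at 12 (size 2, align 2) → ends 14; pad 2 to align 4 for state; state at 16 (size 4, align 4) → ends 20; total 20 bytes, alignment 4
cpu at 0 (size 1, align 1) → ends 1
pad 1 to align 2 for c
c at 2 (size 2, align 2) → ends 4
pad 4 to align 8 for g
g at 8 (size 8, align 8) → ends 16
d at 16 (size 1, align 1) → ends 17
pad 3 to align 4 for h
h at 20 (size 20, align 4) → ends 40
e at 40 (size 52, align 4) → ends 92
refcount at 92 (size 2, align 2) → ends 94
tail pad 2 to reach multiple of 8
total 96 bytes, alignment 8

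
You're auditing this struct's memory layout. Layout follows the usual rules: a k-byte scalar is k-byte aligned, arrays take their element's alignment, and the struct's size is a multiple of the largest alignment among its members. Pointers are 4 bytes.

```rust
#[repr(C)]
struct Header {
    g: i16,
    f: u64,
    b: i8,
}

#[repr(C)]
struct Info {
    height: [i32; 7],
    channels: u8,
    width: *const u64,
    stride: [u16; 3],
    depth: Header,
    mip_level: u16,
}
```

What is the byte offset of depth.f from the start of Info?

56

Header: @0: g [2B, align 2] → 2; +6 pad (align 8); @8: f [8B, align 8] → 16; @16: b [1B, align 1] → 17; +7 tail pad (align 8); size 24, align 8
@0: height [28B, align 4] → 28
@28: channels [1B, align 1] → 29
+3 pad (align 4)
@32: width [4B, align 4] → 36
@36: stride [6B, align 2] → 42
+6 pad (align 8)
@48: depth [24B, align 8] → 72
within Header: f at 8
48 + 8 = 56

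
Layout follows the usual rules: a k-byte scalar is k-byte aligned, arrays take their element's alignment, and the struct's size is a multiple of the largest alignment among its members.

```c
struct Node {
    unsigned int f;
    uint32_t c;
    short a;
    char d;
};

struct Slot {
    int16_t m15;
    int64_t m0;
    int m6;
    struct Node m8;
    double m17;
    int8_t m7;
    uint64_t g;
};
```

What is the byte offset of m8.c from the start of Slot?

24

Node: f at 0 (size 4, align 4) → ends 4; c at 4 (size 4, align 4) → ends 8; a at 8 (size 2, align 2) → ends 10; d at 10 (size 1, align 1) → ends 11; tail pad 1 to reach multiple of 4; total 12 bytes, alignment 4
m15 at 0 (size 2, align 2) → ends 2
pad 6 to align 8 for m0
m0 at 8 (size 8, align 8) → ends 16
m6 at 16 (size 4, align 4) → ends 20
m8 at 20 (size 12, align 4) → ends 32
within Node: c at 4
20 + 4 = 24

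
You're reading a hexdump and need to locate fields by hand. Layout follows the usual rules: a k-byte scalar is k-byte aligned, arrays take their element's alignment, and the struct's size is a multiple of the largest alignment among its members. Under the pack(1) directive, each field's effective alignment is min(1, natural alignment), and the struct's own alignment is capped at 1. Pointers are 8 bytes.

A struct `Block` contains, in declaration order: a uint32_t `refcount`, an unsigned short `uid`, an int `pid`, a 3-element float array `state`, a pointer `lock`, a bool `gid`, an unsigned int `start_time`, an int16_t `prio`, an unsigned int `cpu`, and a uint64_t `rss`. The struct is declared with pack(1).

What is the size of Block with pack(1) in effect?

0..4  refcount  (4B, 1-aligned)
4..6  uid  (2B, 1-aligned)
6..10  pid  (4B, 1-aligned)
10..22  state  (12B, 1-aligned)
22..30  lock  (8B, 1-aligned)
30..31  gid  (1B, 1-aligned)
31..35  start_time  (4B, 1-aligned)
35..37  prio  (2B, 1-aligned)
37..41  cpu  (4B, 1-aligned)
41..49  rss  (8B, 1-aligned)
sizeof = 49, alignof = 1

49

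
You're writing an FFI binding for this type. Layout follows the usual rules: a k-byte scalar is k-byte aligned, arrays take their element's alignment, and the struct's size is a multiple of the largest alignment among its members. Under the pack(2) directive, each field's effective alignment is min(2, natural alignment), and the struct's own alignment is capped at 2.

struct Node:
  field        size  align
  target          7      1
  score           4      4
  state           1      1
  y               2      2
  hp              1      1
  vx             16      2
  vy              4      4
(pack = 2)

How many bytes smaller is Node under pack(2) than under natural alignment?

2

natural layout:
  @0: target [7B, align 1] → 7
  +1 pad (align 4)
  @8: score [4B, align 4] → 12
  @12: state [1B, align 1] → 13
  +1 pad (align 2)
  @14: y [2B, align 2] → 16
  @16: hp [1B, align 1] → 17
  +1 pad (align 2)
  @18: vx [16B, align 2] → 34
  +2 pad (align 4)
  @36: vy [4B, align 4] → 40
  size 40, align 4
packed(2) layout:
  @0: target [7B, align 1] → 7
  +1 pad (align 2)
  @8: score [4B, align 2] → 12
  @12: state [1B, align 1] → 13
  +1 pad (align 2)
  @14: y [2B, align 2] → 16
  @16: hp [1B, align 1] → 17
  +1 pad (align 2)
  @18: vx [16B, align 2] → 34
  @34: vy [4B, align 2] → 38
  size 38, align 2
40 − 38 = 2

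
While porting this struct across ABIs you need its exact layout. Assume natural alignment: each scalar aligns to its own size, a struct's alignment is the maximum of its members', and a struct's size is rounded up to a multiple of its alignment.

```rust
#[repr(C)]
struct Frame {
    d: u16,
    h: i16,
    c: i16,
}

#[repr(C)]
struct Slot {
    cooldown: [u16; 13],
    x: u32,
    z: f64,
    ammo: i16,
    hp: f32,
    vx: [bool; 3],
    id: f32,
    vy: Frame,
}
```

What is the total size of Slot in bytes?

64 bytes

Frame: d at 0 (size 2, align 2) → ends 2; h at 2 (size 2, align 2) → ends 4; c at 4 (size 2, align 2) → ends 6; total 6 bytes, alignment 2
cooldown at 0 (size 26, align 2) → ends 26
pad 2 to align 4 for x
x at 28 (size 4, align 4) → ends 32
z at 32 (size 8, align 8) → ends 40
ammo at 40 (size 2, align 2) → ends 42
pad 2 to align 4 for hp
hp at 44 (size 4, align 4) → ends 48
vx at 48 (size 3, align 1) → ends 51
pad 1 to align 4 for id
id at 52 (size 4, align 4) → ends 56
vy at 56 (size 6, align 2) → ends 62
tail pad 2 to reach multiple of 8
total 64 bytes, alignment 8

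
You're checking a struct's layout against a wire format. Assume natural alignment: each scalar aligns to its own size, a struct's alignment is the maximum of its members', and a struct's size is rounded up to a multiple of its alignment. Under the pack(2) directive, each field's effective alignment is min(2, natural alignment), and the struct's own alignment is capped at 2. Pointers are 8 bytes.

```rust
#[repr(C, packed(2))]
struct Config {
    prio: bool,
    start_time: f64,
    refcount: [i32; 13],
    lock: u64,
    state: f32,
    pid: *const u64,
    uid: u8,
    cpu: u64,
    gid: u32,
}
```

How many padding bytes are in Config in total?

@0: prio [1B, align 1] → 1
+1 pad (align 2)
@2: start_time [8B, align 2] → 10
@10: refcount [52B, align 2] → 62
@62: lock [8B, align 2] → 70
@70: state [4B, align 2] → 74
@74: pid [8B, align 2] → 82
@82: uid [1B, align 1] → 83
+1 pad (align 2)
@84: cpu [8B, align 2] → 92
@92: gid [4B, align 2] → 96
size 96, align 2
data bytes 94, size 96 → padding 2

2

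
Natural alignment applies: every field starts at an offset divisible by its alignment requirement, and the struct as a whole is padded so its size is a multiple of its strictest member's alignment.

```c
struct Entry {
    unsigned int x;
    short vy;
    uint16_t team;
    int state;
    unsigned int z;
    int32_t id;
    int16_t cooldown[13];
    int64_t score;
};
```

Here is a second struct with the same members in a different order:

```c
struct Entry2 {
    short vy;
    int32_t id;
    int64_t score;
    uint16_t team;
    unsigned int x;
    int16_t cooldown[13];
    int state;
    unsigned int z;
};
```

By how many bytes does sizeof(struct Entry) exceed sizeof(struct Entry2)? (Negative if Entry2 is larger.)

-8

0..4  x  (4B, 4-aligned)
4..6  vy  (2B, 2-aligned)
6..8  team  (2B, 2-aligned)
8..12  state  (4B, 4-aligned)
12..16  z  (4B, 4-aligned)
16..20  id  (4B, 4-aligned)
20..46  cooldown  (26B, 2-aligned)
46..48  -- padding (2B)
48..56  score  (8B, 8-aligned)
sizeof = 56, alignof = 8
— Entry2 —
0..2  vy  (2B, 2-aligned)
2..4  -- padding (2B)
4..8  id  (4B, 4-aligned)
8..16  score  (8B, 8-aligned)
16..18  team  (2B, 2-aligned)
18..20  -- padding (2B)
20..24  x  (4B, 4-aligned)
24..50  cooldown  (26B, 2-aligned)
50..52  -- padding (2B)
52..56  state  (4B, 4-aligned)
56..60  z  (4B, 4-aligned)
60..64  -- tail padding (4B)
sizeof = 64, alignof = 8
56 − 64 = -8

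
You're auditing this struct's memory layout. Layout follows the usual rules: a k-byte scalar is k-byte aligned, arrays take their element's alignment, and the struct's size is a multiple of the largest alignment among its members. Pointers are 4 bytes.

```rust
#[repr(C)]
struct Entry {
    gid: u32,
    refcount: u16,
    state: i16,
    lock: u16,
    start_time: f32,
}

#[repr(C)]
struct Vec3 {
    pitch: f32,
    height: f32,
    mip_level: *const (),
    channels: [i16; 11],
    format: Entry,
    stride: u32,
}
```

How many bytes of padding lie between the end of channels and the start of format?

Entry: 0..4  gid  (4B, 4-aligned); 4..6  refcount  (2B, 2-aligned); 6..8  state  (2B, 2-aligned); 8..10  lock  (2B, 2-aligned); 10..12  -- padding (2B); 12..16  start_time  (4B, 4-aligned); sizeof = 16, alignof = 4
0..4  pitch  (4B, 4-aligned)
4..8  height  (4B, 4-aligned)
8..12  mip_level  (4B, 4-aligned)
12..34  channels  (22B, 2-aligned)
34..36  -- padding (2B)
36..52  format  (16B, 4-aligned)

2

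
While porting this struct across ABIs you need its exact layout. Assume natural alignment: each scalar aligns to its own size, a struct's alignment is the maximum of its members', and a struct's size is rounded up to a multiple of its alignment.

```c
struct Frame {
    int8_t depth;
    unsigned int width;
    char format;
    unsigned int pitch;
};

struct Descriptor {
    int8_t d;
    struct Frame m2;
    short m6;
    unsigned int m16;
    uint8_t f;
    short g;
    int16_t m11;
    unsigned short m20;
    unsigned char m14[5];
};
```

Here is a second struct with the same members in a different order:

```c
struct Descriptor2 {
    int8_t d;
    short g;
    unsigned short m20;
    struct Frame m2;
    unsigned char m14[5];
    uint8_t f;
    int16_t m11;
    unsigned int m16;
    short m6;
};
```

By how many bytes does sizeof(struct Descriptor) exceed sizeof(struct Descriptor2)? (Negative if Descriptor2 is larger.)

Frame: @0: depth [1B, align 1] → 1; +3 pad (align 4); @4: width [4B, align 4] → 8; @8: format [1B, align 1] → 9; +3 pad (align 4); @12: pitch [4B, align 4] → 16; size 16, align 4
@0: d [1B, align 1] → 1
+3 pad (align 4)
@4: m2 [16B, align 4] → 20
@20: m6 [2B, align 2] → 22
+2 pad (align 4)
@24: m16 [4B, align 4] → 28
@28: f [1B, align 1] → 29
+1 pad (align 2)
@30: g [2B, align 2] → 32
@32: m11 [2B, align 2] → 34
@34: m20 [2B, align 2] → 36
@36: m14 [5B, align 1] → 41
+3 tail pad (align 4)
size 44, align 4
— Descriptor2 —
@0: d [1B, align 1] → 1
+1 pad (align 2)
@2: g [2B, align 2] → 4
@4: m20 [2B, align 2] → 6
+2 pad (align 4)
@8: m2 [16B, align 4] → 24
@24: m14 [5B, align 1] → 29
@29: f [1B, align 1] → 30
@30: m11 [2B, align 2] → 32
@32: m16 [4B, align 4] → 36
@36: m6 [2B, align 2] → 38
+2 tail pad (align 4)
size 40, align 4
44 − 40 = 4

4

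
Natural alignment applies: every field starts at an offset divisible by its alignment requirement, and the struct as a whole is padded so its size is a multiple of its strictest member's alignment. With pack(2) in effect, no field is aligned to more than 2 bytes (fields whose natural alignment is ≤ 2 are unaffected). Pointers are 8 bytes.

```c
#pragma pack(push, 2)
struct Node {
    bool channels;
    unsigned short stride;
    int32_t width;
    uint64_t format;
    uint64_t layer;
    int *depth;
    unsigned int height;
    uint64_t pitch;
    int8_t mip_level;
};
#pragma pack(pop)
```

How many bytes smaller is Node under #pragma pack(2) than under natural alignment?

natural layout:
  0..1  channels  (1B, 1-aligned)
  1..2  -- padding (1B)
  2..4  stride  (2B, 2-aligned)
  4..8  width  (4B, 4-aligned)
  8..16  format  (8B, 8-aligned)
  16..24  layer  (8B, 8-aligned)
  24..32  depth  (8B, 8-aligned)
  32..36  height  (4B, 4-aligned)
  36..40  -- padding (4B)
  40..48  pitch  (8B, 8-aligned)
  48..49  mip_level  (1B, 1-aligned)
  49..56  -- tail padding (7B)
  sizeof = 56, alignof = 8
packed(2) layout:
  0..1  channels  (1B, 1-aligned)
  1..2  -- padding (1B)
  2..4  stride  (2B, 2-aligned)
  4..8  width  (4B, 2-aligned)
  8..16  format  (8B, 2-aligned)
  16..24  layer  (8B, 2-aligned)
  24..32  depth  (8B, 2-aligned)
  32..36  height  (4B, 2-aligned)
  36..44  pitch  (8B, 2-aligned)
  44..45  mip_level  (1B, 1-aligned)
  45..46  -- tail padding (1B)
  sizeof = 46, alignof = 2
56 − 46 = 10

10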